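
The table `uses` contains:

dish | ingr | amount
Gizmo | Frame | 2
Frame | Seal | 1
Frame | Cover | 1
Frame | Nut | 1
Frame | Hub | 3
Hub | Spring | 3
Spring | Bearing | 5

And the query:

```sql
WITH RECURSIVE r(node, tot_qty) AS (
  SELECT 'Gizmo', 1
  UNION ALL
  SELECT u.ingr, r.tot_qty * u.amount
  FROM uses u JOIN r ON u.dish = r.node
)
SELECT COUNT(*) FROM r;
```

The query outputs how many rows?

Base: (Gizmo, tot_qty=1).
Iteration 1: components of {Gizmo} -> Frame = 1*2 = 2.
Iteration 2: components of {Frame} -> Cover = 2*1 = 2, Hub = 2*3 = 6, Nut = 2*1 = 2, Seal = 2*1 = 2.
Iteration 3: components of {Cover,Hub,Nut,Seal} -> Spring = 6*3 = 18.
Iteration 4: components of {Spring} -> Bearing = 18*5 = 90.
Iteration 5: no further components; recursion stops.
Total rows emitted: 8.

8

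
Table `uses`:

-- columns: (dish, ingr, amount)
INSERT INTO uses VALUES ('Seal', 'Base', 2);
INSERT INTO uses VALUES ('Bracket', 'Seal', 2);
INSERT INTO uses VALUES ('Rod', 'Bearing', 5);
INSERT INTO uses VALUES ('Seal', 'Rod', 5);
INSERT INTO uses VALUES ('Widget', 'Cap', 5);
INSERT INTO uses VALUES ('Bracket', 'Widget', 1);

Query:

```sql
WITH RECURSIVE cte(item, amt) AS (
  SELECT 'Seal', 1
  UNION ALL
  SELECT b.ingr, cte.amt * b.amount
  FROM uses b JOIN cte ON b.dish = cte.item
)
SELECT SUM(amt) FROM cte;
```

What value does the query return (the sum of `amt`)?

Base: (Seal, amt=1).
Iteration 1: components of {Seal} -> Base = 1*2 = 2, Rod = 1*5 = 5.
Iteration 2: components of {Base,Rod} -> Bearing = 5*5 = 25.
Iteration 3: no further components; recursion stops.
SUM(amt) = 1 + 2 + 5 + 25 = 33.

33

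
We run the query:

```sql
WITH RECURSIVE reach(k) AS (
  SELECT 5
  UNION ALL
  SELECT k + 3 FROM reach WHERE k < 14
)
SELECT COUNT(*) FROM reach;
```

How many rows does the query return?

4

Base: k=5.
Iteration 1: 5 < 14 holds -> k = 5 + 3 = 8.
Iteration 2: 8 < 14 holds -> k = 8 + 3 = 11.
Iteration 3: 11 < 14 holds -> k = 11 + 3 = 14.
Iteration 4: 14 < 14 fails; recursion stops.
Total rows emitted: 4.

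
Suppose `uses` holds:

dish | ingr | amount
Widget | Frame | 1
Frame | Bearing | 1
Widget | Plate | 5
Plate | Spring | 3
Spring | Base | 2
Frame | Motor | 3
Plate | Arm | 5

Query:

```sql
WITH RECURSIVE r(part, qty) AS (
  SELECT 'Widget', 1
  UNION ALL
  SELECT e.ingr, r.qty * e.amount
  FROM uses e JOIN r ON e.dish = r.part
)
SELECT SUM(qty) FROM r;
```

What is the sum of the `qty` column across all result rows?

81

Base: (Widget, qty=1).
Iteration 1: components of {Widget} -> Frame = 1*1 = 1, Plate = 1*5 = 5.
Iteration 2: components of {Frame,Plate} -> Arm = 5*5 = 25, Bearing = 1*1 = 1, Motor = 1*3 = 3, Spring = 5*3 = 15.
Iteration 3: components of {Arm,Bearing,Motor,Spring} -> Base = 15*2 = 30.
Iteration 4: no further components; recursion stops.
SUM(qty) = 1 + 1 + 5 + 1 + 3 + 15 + 25 + 30 = 81.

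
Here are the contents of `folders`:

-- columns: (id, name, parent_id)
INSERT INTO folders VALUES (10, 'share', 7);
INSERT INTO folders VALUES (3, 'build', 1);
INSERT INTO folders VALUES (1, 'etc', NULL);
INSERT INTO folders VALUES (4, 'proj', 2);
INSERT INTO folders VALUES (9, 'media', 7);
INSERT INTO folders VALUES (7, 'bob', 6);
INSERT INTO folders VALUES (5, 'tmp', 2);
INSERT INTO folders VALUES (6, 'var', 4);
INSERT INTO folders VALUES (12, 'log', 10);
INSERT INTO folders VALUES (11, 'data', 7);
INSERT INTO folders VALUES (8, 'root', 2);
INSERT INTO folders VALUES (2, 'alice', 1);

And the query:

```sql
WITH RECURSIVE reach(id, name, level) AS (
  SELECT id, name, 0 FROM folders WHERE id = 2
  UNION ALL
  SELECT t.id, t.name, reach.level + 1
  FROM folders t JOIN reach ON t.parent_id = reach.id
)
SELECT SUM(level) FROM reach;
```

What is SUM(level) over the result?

25

Base: id=2 (alice) at level 0.
Iteration 1: rows with parent_id in {2} -> proj (id 4, level 1), tmp (id 5, level 1), root (id 8, level 1).
Iteration 2: rows with parent_id in {4,5,8} -> var (id 6, level 2).
Iteration 3: rows with parent_id in {6} -> bob (id 7, level 3).
Iteration 4: rows with parent_id in {7} -> media (id 9, level 4), share (id 10, level 4), data (id 11, level 4).
Iteration 5: rows with parent_id in {9,10,11} -> log (id 12, level 5).
Iteration 6: no rows with parent_id in {12}; recursion stops.
SUM(level) = 0 + 1 + 1 + 1 + 2 + 3 + 4 + 4 + 4 + 5 = 25.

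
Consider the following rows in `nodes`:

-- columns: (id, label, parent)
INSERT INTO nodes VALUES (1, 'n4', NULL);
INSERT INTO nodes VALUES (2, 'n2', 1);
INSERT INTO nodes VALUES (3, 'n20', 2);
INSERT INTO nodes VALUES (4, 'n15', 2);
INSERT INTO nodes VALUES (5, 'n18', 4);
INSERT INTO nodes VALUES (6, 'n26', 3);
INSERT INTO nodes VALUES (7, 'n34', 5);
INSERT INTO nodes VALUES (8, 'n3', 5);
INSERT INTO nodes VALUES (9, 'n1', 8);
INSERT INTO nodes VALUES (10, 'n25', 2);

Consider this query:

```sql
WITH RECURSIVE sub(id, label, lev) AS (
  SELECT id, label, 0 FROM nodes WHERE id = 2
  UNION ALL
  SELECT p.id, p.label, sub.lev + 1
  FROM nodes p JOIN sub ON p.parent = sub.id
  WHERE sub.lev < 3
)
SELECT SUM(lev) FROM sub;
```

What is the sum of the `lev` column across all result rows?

Base: id=2 (n2) at lev 0.
Iteration 1: rows with parent in {2} -> n20 (id 3, lev 1), n15 (id 4, lev 1), n25 (id 10, lev 1).
Iteration 2: rows with parent in {3,4,10} -> n18 (id 5, lev 2), n26 (id 6, lev 2).
Iteration 3: rows with parent in {5,6} -> n34 (id 7, lev 3), n3 (id 8, lev 3).
Iteration 4: lev < 3 fails for all current rows; recursion stops.
SUM(lev) = 0 + 1 + 1 + 1 + 2 + 2 + 3 + 3 = 13.

13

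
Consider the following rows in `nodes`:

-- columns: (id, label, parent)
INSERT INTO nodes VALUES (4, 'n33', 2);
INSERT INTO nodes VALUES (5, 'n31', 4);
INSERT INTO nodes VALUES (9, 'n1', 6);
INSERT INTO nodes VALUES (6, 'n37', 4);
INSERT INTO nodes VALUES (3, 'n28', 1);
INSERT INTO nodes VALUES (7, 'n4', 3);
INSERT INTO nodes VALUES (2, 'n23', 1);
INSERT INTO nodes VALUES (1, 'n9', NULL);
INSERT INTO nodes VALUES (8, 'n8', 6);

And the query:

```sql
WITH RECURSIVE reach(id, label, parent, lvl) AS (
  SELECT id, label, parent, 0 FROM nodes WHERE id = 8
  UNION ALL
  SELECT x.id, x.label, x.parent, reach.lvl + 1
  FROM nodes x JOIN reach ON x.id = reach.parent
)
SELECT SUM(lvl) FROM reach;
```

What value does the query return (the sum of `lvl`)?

Base: id=8 (n8), parent=6, lvl 0.
Iteration 1: join on id=6 -> n37 (id 6, parent=4, lvl 1).
Iteration 2: join on id=4 -> n33 (id 4, parent=2, lvl 2).
Iteration 3: join on id=2 -> n23 (id 2, parent=1, lvl 3).
Iteration 4: join on id=1 -> n9 (id 1, parent=NULL, lvl 4).
Iteration 5: parent is NULL; no match; recursion stops.
SUM(lvl) = 0 + 1 + 2 + 3 + 4 = 10.

10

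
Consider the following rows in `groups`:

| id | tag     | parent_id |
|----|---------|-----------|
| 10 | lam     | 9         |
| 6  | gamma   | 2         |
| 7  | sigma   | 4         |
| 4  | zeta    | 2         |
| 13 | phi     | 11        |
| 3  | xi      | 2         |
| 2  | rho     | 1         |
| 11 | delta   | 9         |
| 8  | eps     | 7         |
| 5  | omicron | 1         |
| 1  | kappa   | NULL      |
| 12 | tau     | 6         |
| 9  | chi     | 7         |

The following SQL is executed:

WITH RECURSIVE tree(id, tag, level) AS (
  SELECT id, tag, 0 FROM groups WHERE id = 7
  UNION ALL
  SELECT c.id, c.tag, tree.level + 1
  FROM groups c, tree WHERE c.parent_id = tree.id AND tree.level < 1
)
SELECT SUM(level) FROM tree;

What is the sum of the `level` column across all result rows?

2

Base: id=7 (sigma) at level 0.
Iteration 1: rows with parent_id in {7} -> eps (id 8, level 1), chi (id 9, level 1).
Iteration 2: level < 1 fails for all current rows; recursion stops.
SUM(level) = 0 + 1 + 1 = 2.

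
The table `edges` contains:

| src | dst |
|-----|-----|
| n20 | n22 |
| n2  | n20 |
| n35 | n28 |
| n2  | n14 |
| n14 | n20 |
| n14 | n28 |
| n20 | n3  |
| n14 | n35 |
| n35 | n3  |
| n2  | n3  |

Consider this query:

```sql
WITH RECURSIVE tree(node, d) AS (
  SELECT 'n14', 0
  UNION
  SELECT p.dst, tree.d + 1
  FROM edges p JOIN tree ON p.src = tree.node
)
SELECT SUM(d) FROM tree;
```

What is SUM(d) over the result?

9

Base: (n14, d=0).
Iteration 1: edges from {n14} -> (n20, d=1), (n28, d=1), (n35, d=1).
Iteration 2: edges from {n20,n28,n35} -> (n22, d=2), (n28, d=2), (n3, d=2). [UNION drops 1 duplicate row(s)]
Iteration 3: no outgoing edges from {n22,n28,n3}; recursion stops.
SUM(d) = 0 + 1 + 1 + 1 + 2 + 2 + 2 = 9.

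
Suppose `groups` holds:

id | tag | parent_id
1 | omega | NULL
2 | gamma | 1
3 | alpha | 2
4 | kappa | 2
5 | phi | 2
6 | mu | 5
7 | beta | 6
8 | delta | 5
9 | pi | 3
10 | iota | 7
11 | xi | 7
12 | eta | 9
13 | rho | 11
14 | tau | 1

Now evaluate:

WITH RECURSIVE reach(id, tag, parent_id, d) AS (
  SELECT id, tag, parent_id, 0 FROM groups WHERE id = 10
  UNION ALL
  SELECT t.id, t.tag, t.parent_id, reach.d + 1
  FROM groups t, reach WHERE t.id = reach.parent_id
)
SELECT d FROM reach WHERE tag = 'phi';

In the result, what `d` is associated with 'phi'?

3

Base: id=10 (iota), parent_id=7, d 0.
Iteration 1: join on id=7 -> beta (id 7, parent_id=6, d 1).
Iteration 2: join on id=6 -> mu (id 6, parent_id=5, d 2).
Iteration 3: join on id=5 -> phi (id 5, parent_id=2, d 3).
Iteration 4: join on id=2 -> gamma (id 2, parent_id=1, d 4).
Iteration 5: join on id=1 -> omega (id 1, parent_id=NULL, d 5).
Iteration 6: parent_id is NULL; no match; recursion stops.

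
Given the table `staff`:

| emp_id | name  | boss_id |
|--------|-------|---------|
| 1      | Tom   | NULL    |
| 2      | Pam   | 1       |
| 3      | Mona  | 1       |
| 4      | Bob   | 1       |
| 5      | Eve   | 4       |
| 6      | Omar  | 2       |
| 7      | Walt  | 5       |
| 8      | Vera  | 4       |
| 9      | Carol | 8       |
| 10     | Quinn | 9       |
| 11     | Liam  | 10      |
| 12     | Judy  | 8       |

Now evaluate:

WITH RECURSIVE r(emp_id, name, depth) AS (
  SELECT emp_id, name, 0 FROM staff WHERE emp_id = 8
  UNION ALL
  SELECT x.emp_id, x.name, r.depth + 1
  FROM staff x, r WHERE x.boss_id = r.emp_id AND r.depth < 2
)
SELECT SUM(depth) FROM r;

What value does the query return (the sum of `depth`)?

4

Base: emp_id=8 (Vera) at depth 0.
Iteration 1: rows with boss_id in {8} -> Carol (id 9, depth 1), Judy (id 12, depth 1).
Iteration 2: rows with boss_id in {9,12} -> Quinn (id 10, depth 2).
Iteration 3: depth < 2 fails for all current rows; recursion stops.
SUM(depth) = 0 + 1 + 1 + 2 = 4.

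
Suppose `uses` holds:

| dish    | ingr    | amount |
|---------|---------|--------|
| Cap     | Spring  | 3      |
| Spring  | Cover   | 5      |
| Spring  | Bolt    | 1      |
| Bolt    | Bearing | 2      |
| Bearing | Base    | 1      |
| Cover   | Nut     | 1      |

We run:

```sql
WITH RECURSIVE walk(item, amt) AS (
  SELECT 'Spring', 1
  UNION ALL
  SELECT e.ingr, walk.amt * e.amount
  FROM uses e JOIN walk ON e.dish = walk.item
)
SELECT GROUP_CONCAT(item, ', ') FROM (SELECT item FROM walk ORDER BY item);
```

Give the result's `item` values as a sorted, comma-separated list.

Base, Bearing, Bolt, Cover, Nut, Spring

Base: (Spring, amt=1).
Iteration 1: components of {Spring} -> Bolt = 1*1 = 1, Cover = 1*5 = 5.
Iteration 2: components of {Bolt,Cover} -> Bearing = 1*2 = 2, Nut = 5*1 = 5.
Iteration 3: components of {Bearing,Nut} -> Base = 2*1 = 2.
Iteration 4: no further components; recursion stops.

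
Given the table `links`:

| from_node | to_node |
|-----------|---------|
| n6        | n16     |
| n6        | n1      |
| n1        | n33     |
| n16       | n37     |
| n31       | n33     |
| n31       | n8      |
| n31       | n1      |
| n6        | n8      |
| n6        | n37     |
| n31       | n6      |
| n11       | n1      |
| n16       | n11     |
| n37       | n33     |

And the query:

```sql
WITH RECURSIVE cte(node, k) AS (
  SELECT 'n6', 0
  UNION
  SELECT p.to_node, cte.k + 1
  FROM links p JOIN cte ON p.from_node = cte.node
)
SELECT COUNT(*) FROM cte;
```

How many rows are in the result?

Base: (n6, k=0).
Iteration 1: edges from {n6} -> (n1, k=1), (n16, k=1), (n37, k=1), (n8, k=1).
Iteration 2: edges from {n1,n16,n37,n8} -> (n11, k=2), (n33, k=2), (n37, k=2). [UNION drops 1 duplicate row(s)]
Iteration 3: edges from {n11,n33,n37} -> (n1, k=3), (n33, k=3).
Iteration 4: edges from {n1,n33} -> (n33, k=4).
Iteration 5: no outgoing edges from {n33}; recursion stops.
Total rows emitted: 11.

11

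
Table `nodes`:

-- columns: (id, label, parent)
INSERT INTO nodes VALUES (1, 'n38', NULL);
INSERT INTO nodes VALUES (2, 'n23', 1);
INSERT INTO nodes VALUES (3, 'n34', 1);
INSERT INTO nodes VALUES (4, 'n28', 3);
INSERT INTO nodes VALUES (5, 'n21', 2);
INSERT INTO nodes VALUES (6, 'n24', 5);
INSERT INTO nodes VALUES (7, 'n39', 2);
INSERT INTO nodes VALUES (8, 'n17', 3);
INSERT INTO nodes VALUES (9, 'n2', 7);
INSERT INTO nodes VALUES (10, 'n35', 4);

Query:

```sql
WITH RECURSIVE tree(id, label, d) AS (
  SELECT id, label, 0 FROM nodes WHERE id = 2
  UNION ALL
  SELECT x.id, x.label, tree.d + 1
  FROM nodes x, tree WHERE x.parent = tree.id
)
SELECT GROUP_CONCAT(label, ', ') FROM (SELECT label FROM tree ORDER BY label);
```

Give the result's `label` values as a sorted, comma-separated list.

Base: id=2 (n23) at d 0.
Iteration 1: rows with parent in {2} -> n21 (id 5, d 1), n39 (id 7, d 1).
Iteration 2: rows with parent in {5,7} -> n24 (id 6, d 2), n2 (id 9, d 2).
Iteration 3: no rows with parent in {6,9}; recursion stops.

n2, n21, n23, n24, n39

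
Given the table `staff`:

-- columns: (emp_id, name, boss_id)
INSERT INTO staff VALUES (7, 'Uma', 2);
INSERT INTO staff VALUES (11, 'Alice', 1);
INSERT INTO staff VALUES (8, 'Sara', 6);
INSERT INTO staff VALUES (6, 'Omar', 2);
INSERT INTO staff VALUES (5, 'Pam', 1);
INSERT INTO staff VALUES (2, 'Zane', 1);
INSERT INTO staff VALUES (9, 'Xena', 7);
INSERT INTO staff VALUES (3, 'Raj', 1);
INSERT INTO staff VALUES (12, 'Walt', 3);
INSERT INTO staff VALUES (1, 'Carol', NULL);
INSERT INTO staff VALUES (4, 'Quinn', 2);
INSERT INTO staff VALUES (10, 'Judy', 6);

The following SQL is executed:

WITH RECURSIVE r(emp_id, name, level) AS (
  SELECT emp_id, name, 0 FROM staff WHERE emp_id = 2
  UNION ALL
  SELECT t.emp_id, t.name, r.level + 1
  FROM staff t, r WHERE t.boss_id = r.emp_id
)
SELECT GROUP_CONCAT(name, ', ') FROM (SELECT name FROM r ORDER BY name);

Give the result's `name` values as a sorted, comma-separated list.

Judy, Omar, Quinn, Sara, Uma, Xena, Zane

Base: emp_id=2 (Zane) at level 0.
Iteration 1: rows with boss_id in {2} -> Quinn (id 4, level 1), Omar (id 6, level 1), Uma (id 7, level 1).
Iteration 2: rows with boss_id in {4,6,7} -> Sara (id 8, level 2), Xena (id 9, level 2), Judy (id 10, level 2).
Iteration 3: no rows with boss_id in {8,9,10}; recursion stops.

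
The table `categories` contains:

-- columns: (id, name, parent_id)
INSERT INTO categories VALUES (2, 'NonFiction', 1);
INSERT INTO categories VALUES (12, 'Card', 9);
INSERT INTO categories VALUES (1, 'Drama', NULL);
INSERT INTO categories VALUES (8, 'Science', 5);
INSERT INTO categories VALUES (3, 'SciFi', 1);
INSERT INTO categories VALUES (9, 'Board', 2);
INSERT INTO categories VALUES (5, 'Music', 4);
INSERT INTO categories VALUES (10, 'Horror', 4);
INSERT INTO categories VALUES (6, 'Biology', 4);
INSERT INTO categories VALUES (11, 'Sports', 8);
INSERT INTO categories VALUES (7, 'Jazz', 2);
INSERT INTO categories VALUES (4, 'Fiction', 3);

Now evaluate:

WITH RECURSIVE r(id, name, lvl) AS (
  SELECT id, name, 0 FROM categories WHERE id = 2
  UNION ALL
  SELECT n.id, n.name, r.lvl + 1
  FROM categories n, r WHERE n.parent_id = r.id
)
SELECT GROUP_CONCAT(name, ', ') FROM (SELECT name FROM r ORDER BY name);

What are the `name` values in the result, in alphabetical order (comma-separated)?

Board, Card, Jazz, NonFiction

Base: id=2 (NonFiction) at lvl 0.
Iteration 1: rows with parent_id in {2} -> Jazz (id 7, lvl 1), Board (id 9, lvl 1).
Iteration 2: rows with parent_id in {7,9} -> Card (id 12, lvl 2).
Iteration 3: no rows with parent_id in {12}; recursion stops.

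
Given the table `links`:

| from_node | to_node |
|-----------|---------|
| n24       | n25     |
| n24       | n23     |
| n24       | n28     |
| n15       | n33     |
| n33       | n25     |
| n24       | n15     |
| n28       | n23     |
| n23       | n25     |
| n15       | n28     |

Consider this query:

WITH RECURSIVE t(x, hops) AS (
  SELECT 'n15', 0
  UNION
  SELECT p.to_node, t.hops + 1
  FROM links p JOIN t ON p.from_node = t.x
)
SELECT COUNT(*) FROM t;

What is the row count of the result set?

Base: (n15, hops=0).
Iteration 1: edges from {n15} -> (n28, hops=1), (n33, hops=1).
Iteration 2: edges from {n28,n33} -> (n23, hops=2), (n25, hops=2).
Iteration 3: edges from {n23,n25} -> (n25, hops=3).
Iteration 4: no outgoing edges from {n25}; recursion stops.
Total rows emitted: 6.

6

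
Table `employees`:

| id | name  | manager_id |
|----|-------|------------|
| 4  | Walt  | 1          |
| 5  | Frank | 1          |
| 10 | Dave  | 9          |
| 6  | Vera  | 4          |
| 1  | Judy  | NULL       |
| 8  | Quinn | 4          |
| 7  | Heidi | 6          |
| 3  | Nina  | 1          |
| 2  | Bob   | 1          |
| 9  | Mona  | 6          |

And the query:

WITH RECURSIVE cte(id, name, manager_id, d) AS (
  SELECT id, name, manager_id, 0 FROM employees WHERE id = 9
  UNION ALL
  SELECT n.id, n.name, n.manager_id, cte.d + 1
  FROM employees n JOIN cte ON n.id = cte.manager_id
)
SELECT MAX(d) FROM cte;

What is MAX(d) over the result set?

3

Base: id=9 (Mona), manager_id=6, d 0.
Iteration 1: join on id=6 -> Vera (id 6, manager_id=4, d 1).
Iteration 2: join on id=4 -> Walt (id 4, manager_id=1, d 2).
Iteration 3: join on id=1 -> Judy (id 1, manager_id=NULL, d 3).
Iteration 4: manager_id is NULL; no match; recursion stops.
d values: 0, 1, 2, 3; the maximum is 3.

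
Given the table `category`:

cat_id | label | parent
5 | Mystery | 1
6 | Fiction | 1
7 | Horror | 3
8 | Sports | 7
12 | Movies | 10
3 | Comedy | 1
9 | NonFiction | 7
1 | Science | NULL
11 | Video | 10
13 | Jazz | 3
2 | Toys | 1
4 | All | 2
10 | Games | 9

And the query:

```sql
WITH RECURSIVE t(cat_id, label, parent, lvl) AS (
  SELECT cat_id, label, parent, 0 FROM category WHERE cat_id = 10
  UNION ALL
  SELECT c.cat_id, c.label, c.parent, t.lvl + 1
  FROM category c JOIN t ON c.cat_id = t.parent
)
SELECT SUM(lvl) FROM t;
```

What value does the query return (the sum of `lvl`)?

Base: cat_id=10 (Games), parent=9, lvl 0.
Iteration 1: join on cat_id=9 -> NonFiction (id 9, parent=7, lvl 1).
Iteration 2: join on cat_id=7 -> Horror (id 7, parent=3, lvl 2).
Iteration 3: join on cat_id=3 -> Comedy (id 3, parent=1, lvl 3).
Iteration 4: join on cat_id=1 -> Science (id 1, parent=NULL, lvl 4).
Iteration 5: parent is NULL; no match; recursion stops.
SUM(lvl) = 0 + 1 + 2 + 3 + 4 = 10.

10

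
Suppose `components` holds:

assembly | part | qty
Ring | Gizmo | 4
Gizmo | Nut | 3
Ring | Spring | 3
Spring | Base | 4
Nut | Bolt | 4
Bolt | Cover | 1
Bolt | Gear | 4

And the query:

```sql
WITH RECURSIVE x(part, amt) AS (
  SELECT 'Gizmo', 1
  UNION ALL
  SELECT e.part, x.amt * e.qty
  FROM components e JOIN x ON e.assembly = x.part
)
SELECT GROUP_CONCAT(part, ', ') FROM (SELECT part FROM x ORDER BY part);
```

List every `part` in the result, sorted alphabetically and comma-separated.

Bolt, Cover, Gear, Gizmo, Nut

Base: (Gizmo, amt=1).
Iteration 1: components of {Gizmo} -> Nut = 1*3 = 3.
Iteration 2: components of {Nut} -> Bolt = 3*4 = 12.
Iteration 3: components of {Bolt} -> Cover = 12*1 = 12, Gear = 12*4 = 48.
Iteration 4: no further components; recursion stops.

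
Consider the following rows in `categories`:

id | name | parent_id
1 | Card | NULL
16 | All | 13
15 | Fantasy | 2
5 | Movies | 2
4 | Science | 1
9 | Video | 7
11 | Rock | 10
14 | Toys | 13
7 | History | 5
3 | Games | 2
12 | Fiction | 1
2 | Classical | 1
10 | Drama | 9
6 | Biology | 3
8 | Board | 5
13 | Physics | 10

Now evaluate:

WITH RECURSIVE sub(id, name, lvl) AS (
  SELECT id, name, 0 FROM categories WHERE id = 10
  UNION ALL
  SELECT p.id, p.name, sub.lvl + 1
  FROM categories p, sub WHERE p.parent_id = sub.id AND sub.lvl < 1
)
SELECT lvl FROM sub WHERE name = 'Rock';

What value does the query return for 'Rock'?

Base: id=10 (Drama) at lvl 0.
Iteration 1: rows with parent_id in {10} -> Rock (id 11, lvl 1), Physics (id 13, lvl 1).
Iteration 2: lvl < 1 fails for all current rows; recursion stops.

1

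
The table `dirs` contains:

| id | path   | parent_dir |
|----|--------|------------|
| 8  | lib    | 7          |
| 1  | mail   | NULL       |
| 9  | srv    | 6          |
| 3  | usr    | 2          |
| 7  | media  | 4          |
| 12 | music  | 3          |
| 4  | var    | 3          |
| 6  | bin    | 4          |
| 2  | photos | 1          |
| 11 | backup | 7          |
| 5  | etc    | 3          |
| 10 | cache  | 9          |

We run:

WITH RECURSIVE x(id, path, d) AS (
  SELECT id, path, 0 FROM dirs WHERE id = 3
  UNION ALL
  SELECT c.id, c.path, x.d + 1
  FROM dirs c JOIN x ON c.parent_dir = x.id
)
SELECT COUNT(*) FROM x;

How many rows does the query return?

10

Base: id=3 (usr) at d 0.
Iteration 1: rows with parent_dir in {3} -> var (id 4, d 1), etc (id 5, d 1), music (id 12, d 1).
Iteration 2: rows with parent_dir in {4,5,12} -> bin (id 6, d 2), media (id 7, d 2).
Iteration 3: rows with parent_dir in {6,7} -> lib (id 8, d 3), srv (id 9, d 3), backup (id 11, d 3).
Iteration 4: rows with parent_dir in {8,9,11} -> cache (id 10, d 4).
Iteration 5: no rows with parent_dir in {10}; recursion stops.
Total rows emitted: 10.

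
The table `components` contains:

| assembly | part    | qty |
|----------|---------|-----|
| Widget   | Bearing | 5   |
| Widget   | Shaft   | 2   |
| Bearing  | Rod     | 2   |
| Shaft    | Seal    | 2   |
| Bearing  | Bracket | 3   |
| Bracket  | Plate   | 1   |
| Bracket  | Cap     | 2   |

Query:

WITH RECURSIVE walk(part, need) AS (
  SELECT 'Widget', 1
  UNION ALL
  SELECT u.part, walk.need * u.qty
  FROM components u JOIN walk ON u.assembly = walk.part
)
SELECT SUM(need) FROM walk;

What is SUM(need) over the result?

Base: (Widget, need=1).
Iteration 1: components of {Widget} -> Bearing = 1*5 = 5, Shaft = 1*2 = 2.
Iteration 2: components of {Bearing,Shaft} -> Bracket = 5*3 = 15, Rod = 5*2 = 10, Seal = 2*2 = 4.
Iteration 3: components of {Bracket,Rod,Seal} -> Cap = 15*2 = 30, Plate = 15*1 = 15.
Iteration 4: no further components; recursion stops.
SUM(need) = 1 + 5 + 2 + 10 + 15 + 4 + 15 + 30 = 82.

82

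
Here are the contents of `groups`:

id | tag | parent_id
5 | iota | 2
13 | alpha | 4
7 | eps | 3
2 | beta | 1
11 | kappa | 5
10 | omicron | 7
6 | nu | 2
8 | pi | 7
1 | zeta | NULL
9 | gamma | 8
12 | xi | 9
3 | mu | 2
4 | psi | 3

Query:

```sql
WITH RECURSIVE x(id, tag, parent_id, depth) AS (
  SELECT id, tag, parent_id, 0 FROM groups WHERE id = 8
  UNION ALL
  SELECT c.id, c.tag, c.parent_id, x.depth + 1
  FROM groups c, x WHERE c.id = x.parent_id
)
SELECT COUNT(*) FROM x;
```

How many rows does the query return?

5

Base: id=8 (pi), parent_id=7, depth 0.
Iteration 1: join on id=7 -> eps (id 7, parent_id=3, depth 1).
Iteration 2: join on id=3 -> mu (id 3, parent_id=2, depth 2).
Iteration 3: join on id=2 -> beta (id 2, parent_id=1, depth 3).
Iteration 4: join on id=1 -> zeta (id 1, parent_id=NULL, depth 4).
Iteration 5: parent_id is NULL; no match; recursion stops.
Total rows emitted: 5.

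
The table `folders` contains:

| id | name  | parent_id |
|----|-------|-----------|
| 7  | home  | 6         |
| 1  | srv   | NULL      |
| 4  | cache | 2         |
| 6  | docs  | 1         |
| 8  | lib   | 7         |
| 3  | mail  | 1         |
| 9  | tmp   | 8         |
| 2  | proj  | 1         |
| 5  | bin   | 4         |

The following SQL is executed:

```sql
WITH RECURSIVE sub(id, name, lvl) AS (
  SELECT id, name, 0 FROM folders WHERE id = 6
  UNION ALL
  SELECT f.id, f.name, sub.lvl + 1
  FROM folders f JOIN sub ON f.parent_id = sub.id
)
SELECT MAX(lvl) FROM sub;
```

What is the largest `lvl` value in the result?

Base: id=6 (docs) at lvl 0.
Iteration 1: rows with parent_id in {6} -> home (id 7, lvl 1).
Iteration 2: rows with parent_id in {7} -> lib (id 8, lvl 2).
Iteration 3: rows with parent_id in {8} -> tmp (id 9, lvl 3).
Iteration 4: no rows with parent_id in {9}; recursion stops.
lvl values: 0, 1, 2, 3; the maximum is 3.

3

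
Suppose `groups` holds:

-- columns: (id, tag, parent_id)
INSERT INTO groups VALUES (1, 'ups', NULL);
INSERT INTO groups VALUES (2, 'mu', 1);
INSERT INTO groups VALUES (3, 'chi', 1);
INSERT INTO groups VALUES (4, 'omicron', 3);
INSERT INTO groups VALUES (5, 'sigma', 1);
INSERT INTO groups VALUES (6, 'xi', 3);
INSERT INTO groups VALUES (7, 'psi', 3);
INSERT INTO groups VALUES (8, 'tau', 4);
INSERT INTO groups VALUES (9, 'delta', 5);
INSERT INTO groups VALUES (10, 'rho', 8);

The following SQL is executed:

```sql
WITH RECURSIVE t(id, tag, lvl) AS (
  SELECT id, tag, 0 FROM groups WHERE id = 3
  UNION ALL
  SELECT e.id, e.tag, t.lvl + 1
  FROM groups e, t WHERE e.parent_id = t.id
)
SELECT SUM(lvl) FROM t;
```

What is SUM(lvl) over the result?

Base: id=3 (chi) at lvl 0.
Iteration 1: rows with parent_id in {3} -> omicron (id 4, lvl 1), xi (id 6, lvl 1), psi (id 7, lvl 1).
Iteration 2: rows with parent_id in {4,6,7} -> tau (id 8, lvl 2).
Iteration 3: rows with parent_id in {8} -> rho (id 10, lvl 3).
Iteration 4: no rows with parent_id in {10}; recursion stops.
SUM(lvl) = 0 + 1 + 1 + 1 + 2 + 3 = 8.

8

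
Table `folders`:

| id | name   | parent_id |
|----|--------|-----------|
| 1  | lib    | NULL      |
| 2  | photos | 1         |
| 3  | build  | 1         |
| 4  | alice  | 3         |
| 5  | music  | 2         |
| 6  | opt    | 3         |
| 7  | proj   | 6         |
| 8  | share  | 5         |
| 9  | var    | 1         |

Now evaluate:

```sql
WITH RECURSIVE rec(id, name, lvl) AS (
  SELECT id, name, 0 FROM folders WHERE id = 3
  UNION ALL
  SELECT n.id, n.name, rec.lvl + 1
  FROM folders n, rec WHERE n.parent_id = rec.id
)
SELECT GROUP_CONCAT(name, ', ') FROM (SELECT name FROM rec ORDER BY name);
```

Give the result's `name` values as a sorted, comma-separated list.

Base: id=3 (build) at lvl 0.
Iteration 1: rows with parent_id in {3} -> alice (id 4, lvl 1), opt (id 6, lvl 1).
Iteration 2: rows with parent_id in {4,6} -> proj (id 7, lvl 2).
Iteration 3: no rows with parent_id in {7}; recursion stops.

alice, build, opt, proj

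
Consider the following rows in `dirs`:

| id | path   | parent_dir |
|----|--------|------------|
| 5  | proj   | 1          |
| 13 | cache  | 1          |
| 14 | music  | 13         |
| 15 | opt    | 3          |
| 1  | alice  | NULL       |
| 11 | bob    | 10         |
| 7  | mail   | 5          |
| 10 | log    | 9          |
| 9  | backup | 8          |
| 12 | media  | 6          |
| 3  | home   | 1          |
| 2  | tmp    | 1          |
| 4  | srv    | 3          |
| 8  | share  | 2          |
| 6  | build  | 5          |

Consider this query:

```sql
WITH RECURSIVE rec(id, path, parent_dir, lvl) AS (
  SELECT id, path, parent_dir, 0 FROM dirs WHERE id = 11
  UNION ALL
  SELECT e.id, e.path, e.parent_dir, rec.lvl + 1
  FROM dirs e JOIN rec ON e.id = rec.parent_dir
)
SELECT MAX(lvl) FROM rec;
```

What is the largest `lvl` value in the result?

5

Base: id=11 (bob), parent_dir=10, lvl 0.
Iteration 1: join on id=10 -> log (id 10, parent_dir=9, lvl 1).
Iteration 2: join on id=9 -> backup (id 9, parent_dir=8, lvl 2).
Iteration 3: join on id=8 -> share (id 8, parent_dir=2, lvl 3).
Iteration 4: join on id=2 -> tmp (id 2, parent_dir=1, lvl 4).
Iteration 5: join on id=1 -> alice (id 1, parent_dir=NULL, lvl 5).
Iteration 6: parent_dir is NULL; no match; recursion stops.
lvl values: 0, 1, 2, 3, 4, 5; the maximum is 5.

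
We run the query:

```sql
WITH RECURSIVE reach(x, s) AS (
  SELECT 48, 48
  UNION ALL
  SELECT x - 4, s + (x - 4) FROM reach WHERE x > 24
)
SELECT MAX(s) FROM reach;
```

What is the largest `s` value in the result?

Base: x=48, s=48.
Iteration 1: 48 > 24 holds -> x = 48 - 4 = 44, s = 48 + 44 = 92.
Iteration 2: 44 > 24 holds -> x = 44 - 4 = 40, s = 92 + 40 = 132.
Iteration 3: 40 > 24 holds -> x = 40 - 4 = 36, s = 132 + 36 = 168.
Iteration 4: 36 > 24 holds -> x = 36 - 4 = 32, s = 168 + 32 = 200.
Iteration 5: 32 > 24 holds -> x = 32 - 4 = 28, s = 200 + 28 = 228.
Iteration 6: 28 > 24 holds -> x = 28 - 4 = 24, s = 228 + 24 = 252.
Iteration 7: 24 > 24 fails; recursion stops.
s values: 48, 92, 132, 168, 200, 228, 252; the maximum is 252.

252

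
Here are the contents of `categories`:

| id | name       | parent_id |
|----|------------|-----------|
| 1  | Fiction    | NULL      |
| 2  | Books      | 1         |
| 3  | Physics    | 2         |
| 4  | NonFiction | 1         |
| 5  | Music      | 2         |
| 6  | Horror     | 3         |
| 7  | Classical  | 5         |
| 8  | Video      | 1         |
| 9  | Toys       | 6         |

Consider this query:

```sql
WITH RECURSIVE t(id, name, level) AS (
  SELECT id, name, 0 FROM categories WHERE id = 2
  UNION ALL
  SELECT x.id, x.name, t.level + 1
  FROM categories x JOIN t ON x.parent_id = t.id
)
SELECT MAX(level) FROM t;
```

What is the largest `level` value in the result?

Base: id=2 (Books) at level 0.
Iteration 1: rows with parent_id in {2} -> Physics (id 3, level 1), Music (id 5, level 1).
Iteration 2: rows with parent_id in {3,5} -> Horror (id 6, level 2), Classical (id 7, level 2).
Iteration 3: rows with parent_id in {6,7} -> Toys (id 9, level 3).
Iteration 4: no rows with parent_id in {9}; recursion stops.
level values: 0, 1, 1, 2, 2, 3; the maximum is 3.

3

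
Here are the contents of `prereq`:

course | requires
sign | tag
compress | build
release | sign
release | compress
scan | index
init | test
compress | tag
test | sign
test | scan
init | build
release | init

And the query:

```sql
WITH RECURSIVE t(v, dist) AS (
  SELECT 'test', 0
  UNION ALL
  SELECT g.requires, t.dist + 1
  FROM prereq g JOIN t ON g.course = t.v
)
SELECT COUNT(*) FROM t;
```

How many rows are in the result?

5

Base: (test, dist=0).
Iteration 1: edges from {test} -> (scan, dist=1), (sign, dist=1).
Iteration 2: edges from {scan,sign} -> (index, dist=2), (tag, dist=2).
Iteration 3: no outgoing edges from {index,tag}; recursion stops.
Total rows emitted: 5.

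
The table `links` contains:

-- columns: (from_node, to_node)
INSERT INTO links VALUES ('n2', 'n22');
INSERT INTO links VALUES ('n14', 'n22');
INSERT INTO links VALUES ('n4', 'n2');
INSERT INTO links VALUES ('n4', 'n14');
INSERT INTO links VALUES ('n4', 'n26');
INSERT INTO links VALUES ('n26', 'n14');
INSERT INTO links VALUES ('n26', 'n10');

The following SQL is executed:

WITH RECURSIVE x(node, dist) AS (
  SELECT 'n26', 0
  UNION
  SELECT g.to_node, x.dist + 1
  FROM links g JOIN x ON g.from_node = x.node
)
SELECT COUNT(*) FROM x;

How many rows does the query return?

4

Base: (n26, dist=0).
Iteration 1: edges from {n26} -> (n10, dist=1), (n14, dist=1).
Iteration 2: edges from {n10,n14} -> (n22, dist=2).
Iteration 3: no outgoing edges from {n22}; recursion stops.
Total rows emitted: 4.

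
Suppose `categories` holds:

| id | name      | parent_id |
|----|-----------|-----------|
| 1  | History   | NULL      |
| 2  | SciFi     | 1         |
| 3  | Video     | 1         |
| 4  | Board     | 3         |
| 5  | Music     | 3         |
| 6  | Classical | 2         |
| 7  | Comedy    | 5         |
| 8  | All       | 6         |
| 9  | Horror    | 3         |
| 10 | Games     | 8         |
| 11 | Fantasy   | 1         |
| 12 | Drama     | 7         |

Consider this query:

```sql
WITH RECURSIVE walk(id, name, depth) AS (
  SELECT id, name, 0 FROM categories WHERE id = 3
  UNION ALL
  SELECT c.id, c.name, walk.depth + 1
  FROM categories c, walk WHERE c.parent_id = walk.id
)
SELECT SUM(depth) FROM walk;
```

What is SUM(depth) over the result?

Base: id=3 (Video) at depth 0.
Iteration 1: rows with parent_id in {3} -> Board (id 4, depth 1), Music (id 5, depth 1), Horror (id 9, depth 1).
Iteration 2: rows with parent_id in {4,5,9} -> Comedy (id 7, depth 2).
Iteration 3: rows with parent_id in {7} -> Drama (id 12, depth 3).
Iteration 4: no rows with parent_id in {12}; recursion stops.
SUM(depth) = 0 + 1 + 1 + 1 + 2 + 3 = 8.

8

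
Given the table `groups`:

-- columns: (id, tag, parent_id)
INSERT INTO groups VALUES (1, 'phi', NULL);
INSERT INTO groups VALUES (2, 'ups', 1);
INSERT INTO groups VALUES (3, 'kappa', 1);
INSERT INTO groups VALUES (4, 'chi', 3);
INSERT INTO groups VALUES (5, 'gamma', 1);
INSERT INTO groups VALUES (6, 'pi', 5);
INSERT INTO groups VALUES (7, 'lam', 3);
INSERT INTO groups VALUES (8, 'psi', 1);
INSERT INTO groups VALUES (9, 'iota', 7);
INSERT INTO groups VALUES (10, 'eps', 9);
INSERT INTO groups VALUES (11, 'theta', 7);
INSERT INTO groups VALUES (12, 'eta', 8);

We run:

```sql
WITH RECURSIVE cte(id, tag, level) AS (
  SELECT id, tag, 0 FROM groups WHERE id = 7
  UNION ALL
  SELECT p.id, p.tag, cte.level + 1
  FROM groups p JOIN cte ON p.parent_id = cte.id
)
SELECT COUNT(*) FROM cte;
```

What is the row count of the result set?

4

Base: id=7 (lam) at level 0.
Iteration 1: rows with parent_id in {7} -> iota (id 9, level 1), theta (id 11, level 1).
Iteration 2: rows with parent_id in {9,11} -> eps (id 10, level 2).
Iteration 3: no rows with parent_id in {10}; recursion stops.
Total rows emitted: 4.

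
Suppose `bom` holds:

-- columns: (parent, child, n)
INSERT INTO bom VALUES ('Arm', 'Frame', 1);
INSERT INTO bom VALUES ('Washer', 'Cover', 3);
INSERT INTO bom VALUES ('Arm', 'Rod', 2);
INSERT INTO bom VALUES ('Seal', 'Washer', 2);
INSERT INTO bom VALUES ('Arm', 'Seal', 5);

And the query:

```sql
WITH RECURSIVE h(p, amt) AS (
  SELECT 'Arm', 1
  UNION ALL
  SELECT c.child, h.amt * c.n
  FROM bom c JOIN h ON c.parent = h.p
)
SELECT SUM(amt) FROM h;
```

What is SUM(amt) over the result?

49

Base: (Arm, amt=1).
Iteration 1: components of {Arm} -> Frame = 1*1 = 1, Rod = 1*2 = 2, Seal = 1*5 = 5.
Iteration 2: components of {Frame,Rod,Seal} -> Washer = 5*2 = 10.
Iteration 3: components of {Washer} -> Cover = 10*3 = 30.
Iteration 4: no further components; recursion stops.
SUM(amt) = 1 + 5 + 2 + 1 + 10 + 30 = 49.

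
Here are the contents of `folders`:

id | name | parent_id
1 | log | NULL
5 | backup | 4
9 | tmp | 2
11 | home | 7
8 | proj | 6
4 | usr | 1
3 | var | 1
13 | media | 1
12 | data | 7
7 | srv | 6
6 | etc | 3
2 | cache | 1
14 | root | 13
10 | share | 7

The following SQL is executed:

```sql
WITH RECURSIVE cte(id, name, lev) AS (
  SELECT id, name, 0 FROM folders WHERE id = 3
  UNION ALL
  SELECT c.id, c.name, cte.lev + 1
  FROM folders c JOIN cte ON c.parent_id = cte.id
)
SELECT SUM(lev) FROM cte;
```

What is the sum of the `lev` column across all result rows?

Base: id=3 (var) at lev 0.
Iteration 1: rows with parent_id in {3} -> etc (id 6, lev 1).
Iteration 2: rows with parent_id in {6} -> srv (id 7, lev 2), proj (id 8, lev 2).
Iteration 3: rows with parent_id in {7,8} -> share (id 10, lev 3), home (id 11, lev 3), data (id 12, lev 3).
Iteration 4: no rows with parent_id in {10,11,12}; recursion stops.
SUM(lev) = 0 + 1 + 2 + 2 + 3 + 3 + 3 = 14.

14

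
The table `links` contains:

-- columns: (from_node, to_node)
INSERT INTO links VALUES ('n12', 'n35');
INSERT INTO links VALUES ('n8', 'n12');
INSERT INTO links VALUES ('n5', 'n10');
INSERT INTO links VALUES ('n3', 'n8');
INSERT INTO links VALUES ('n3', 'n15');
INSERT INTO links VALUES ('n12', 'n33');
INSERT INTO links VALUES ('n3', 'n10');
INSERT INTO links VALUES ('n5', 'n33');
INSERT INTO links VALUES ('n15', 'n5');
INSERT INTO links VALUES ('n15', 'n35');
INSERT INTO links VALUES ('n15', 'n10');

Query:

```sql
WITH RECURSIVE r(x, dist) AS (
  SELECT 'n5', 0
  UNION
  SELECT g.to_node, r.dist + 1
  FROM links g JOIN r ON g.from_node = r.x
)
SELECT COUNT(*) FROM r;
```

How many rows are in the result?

3

Base: (n5, dist=0).
Iteration 1: edges from {n5} -> (n10, dist=1), (n33, dist=1).
Iteration 2: no outgoing edges from {n10,n33}; recursion stops.
Total rows emitted: 3.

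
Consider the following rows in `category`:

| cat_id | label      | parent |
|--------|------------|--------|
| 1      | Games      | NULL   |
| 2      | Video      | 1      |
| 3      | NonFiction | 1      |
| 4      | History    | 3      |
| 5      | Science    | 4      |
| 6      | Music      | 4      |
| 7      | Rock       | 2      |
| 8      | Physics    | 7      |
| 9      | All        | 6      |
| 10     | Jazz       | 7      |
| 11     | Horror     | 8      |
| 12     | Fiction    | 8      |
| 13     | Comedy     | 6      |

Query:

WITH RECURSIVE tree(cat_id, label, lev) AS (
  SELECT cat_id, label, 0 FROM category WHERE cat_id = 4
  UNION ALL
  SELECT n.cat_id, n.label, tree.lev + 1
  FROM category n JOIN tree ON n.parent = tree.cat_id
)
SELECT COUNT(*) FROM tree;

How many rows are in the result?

5

Base: cat_id=4 (History) at lev 0.
Iteration 1: rows with parent in {4} -> Science (id 5, lev 1), Music (id 6, lev 1).
Iteration 2: rows with parent in {5,6} -> All (id 9, lev 2), Comedy (id 13, lev 2).
Iteration 3: no rows with parent in {9,13}; recursion stops.
Total rows emitted: 5.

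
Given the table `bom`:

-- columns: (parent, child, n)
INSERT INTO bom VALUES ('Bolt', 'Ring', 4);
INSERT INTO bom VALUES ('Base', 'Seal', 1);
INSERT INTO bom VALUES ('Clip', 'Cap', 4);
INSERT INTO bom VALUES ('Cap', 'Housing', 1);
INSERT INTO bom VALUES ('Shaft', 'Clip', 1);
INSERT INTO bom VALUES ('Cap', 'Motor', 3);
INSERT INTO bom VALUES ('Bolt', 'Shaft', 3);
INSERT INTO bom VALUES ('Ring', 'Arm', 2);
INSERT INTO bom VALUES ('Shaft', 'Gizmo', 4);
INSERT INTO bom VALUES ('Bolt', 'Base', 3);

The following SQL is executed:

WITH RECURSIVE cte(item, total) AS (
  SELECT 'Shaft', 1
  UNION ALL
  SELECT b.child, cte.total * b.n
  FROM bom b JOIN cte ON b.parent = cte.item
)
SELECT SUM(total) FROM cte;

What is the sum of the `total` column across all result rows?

26

Base: (Shaft, total=1).
Iteration 1: components of {Shaft} -> Clip = 1*1 = 1, Gizmo = 1*4 = 4.
Iteration 2: components of {Clip,Gizmo} -> Cap = 1*4 = 4.
Iteration 3: components of {Cap} -> Housing = 4*1 = 4, Motor = 4*3 = 12.
Iteration 4: no further components; recursion stops.
SUM(total) = 1 + 1 + 4 + 4 + 4 + 12 = 26.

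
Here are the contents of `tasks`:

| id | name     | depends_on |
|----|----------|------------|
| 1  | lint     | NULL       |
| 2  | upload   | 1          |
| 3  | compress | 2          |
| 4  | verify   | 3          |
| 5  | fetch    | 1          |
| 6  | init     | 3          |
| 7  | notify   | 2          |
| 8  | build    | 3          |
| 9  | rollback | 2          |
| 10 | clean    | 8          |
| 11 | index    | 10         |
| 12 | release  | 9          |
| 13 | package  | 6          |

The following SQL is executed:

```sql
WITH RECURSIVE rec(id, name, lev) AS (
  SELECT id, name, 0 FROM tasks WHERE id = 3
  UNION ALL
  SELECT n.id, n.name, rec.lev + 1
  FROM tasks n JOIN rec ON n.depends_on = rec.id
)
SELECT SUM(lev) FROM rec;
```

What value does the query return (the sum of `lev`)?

Base: id=3 (compress) at lev 0.
Iteration 1: rows with depends_on in {3} -> verify (id 4, lev 1), init (id 6, lev 1), build (id 8, lev 1).
Iteration 2: rows with depends_on in {4,6,8} -> clean (id 10, lev 2), package (id 13, lev 2).
Iteration 3: rows with depends_on in {10,13} -> index (id 11, lev 3).
Iteration 4: no rows with depends_on in {11}; recursion stops.
SUM(lev) = 0 + 1 + 1 + 1 + 2 + 2 + 3 = 10.

10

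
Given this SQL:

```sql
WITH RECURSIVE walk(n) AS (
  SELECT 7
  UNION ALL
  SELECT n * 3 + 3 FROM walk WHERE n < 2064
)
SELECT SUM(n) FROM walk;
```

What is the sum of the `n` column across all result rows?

3085

Base: n=7.
Iteration 1: 7 < 2064 holds -> n = 7 * 3 + 3 = 24.
Iteration 2: 24 < 2064 holds -> n = 24 * 3 + 3 = 75.
Iteration 3: 75 < 2064 holds -> n = 75 * 3 + 3 = 228.
Iteration 4: 228 < 2064 holds -> n = 228 * 3 + 3 = 687.
Iteration 5: 687 < 2064 holds -> n = 687 * 3 + 3 = 2064.
Iteration 6: 2064 < 2064 fails; recursion stops.
SUM(n) = 7 + 24 + 75 + 228 + 687 + 2064 = 3085.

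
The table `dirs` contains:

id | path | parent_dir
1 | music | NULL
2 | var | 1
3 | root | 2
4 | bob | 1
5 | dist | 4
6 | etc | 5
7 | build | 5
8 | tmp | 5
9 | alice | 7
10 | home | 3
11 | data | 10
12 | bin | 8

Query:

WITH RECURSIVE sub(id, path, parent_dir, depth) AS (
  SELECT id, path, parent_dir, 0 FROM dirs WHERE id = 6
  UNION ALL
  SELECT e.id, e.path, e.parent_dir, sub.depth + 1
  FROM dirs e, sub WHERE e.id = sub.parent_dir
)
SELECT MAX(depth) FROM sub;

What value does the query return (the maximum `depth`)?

3

Base: id=6 (etc), parent_dir=5, depth 0.
Iteration 1: join on id=5 -> dist (id 5, parent_dir=4, depth 1).
Iteration 2: join on id=4 -> bob (id 4, parent_dir=1, depth 2).
Iteration 3: join on id=1 -> music (id 1, parent_dir=NULL, depth 3).
Iteration 4: parent_dir is NULL; no match; recursion stops.
depth values: 0, 1, 2, 3; the maximum is 3.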